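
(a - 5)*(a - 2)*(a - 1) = a^3 - 8*a^2 + 17*a - 10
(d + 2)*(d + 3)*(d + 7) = d^3 + 12*d^2 + 41*d + 42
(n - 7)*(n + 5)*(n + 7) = n^3 + 5*n^2 - 49*n - 245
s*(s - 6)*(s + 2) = s^3 - 4*s^2 - 12*s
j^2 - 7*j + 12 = (j - 4)*(j - 3)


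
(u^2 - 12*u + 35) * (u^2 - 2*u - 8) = u^4 - 14*u^3 + 51*u^2 + 26*u - 280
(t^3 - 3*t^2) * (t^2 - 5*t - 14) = t^5 - 8*t^4 + t^3 + 42*t^2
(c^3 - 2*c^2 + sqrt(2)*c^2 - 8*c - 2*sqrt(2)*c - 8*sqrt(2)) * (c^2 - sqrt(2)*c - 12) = c^5 - 2*c^4 - 22*c^3 - 12*sqrt(2)*c^2 + 28*c^2 + 24*sqrt(2)*c + 112*c + 96*sqrt(2)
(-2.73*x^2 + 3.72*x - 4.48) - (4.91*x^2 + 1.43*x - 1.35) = -7.64*x^2 + 2.29*x - 3.13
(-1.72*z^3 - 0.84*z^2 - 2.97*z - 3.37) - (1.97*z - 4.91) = -1.72*z^3 - 0.84*z^2 - 4.94*z + 1.54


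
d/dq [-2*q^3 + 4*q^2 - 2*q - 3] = -6*q^2 + 8*q - 2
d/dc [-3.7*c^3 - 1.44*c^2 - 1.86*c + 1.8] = -11.1*c^2 - 2.88*c - 1.86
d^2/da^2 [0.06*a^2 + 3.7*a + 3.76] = 0.120000000000000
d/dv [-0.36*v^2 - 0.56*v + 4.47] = -0.72*v - 0.56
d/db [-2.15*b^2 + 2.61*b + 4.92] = 2.61 - 4.3*b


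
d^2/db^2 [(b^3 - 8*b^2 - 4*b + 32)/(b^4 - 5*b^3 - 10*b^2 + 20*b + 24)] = 2*(b^3 - 24*b^2 + 138*b - 278)/(b^6 - 15*b^5 + 57*b^4 + 55*b^3 - 342*b^2 - 540*b - 216)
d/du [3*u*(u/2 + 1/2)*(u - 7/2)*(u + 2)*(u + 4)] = 15*u^4/2 + 21*u^3 - 189*u^2/4 - 123*u - 42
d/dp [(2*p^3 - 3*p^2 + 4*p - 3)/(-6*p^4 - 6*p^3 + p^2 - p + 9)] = (12*p^6 - 36*p^5 + 56*p^4 - 28*p^3 - p^2 - 48*p + 33)/(36*p^8 + 72*p^7 + 24*p^6 - 95*p^4 - 110*p^3 + 19*p^2 - 18*p + 81)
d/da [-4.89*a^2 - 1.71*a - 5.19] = -9.78*a - 1.71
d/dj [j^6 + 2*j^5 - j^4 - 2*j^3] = j^2*(6*j^3 + 10*j^2 - 4*j - 6)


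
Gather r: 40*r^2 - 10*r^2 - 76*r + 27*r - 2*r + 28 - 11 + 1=30*r^2 - 51*r + 18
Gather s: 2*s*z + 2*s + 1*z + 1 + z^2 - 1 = s*(2*z + 2) + z^2 + z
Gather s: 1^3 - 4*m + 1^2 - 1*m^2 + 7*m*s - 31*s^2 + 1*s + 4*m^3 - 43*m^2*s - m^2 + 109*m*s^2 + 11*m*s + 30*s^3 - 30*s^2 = 4*m^3 - 2*m^2 - 4*m + 30*s^3 + s^2*(109*m - 61) + s*(-43*m^2 + 18*m + 1) + 2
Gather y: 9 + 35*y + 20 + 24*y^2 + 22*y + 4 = 24*y^2 + 57*y + 33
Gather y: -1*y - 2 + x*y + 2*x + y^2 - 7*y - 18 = 2*x + y^2 + y*(x - 8) - 20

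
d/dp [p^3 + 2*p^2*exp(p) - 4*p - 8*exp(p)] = 2*p^2*exp(p) + 3*p^2 + 4*p*exp(p) - 8*exp(p) - 4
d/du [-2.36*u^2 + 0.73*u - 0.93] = 0.73 - 4.72*u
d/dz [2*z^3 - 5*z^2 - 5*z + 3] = 6*z^2 - 10*z - 5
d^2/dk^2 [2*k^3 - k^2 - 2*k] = 12*k - 2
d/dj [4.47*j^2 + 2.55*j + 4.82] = 8.94*j + 2.55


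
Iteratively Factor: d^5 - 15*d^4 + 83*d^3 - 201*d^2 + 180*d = (d - 5)*(d^4 - 10*d^3 + 33*d^2 - 36*d) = (d - 5)*(d - 3)*(d^3 - 7*d^2 + 12*d) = (d - 5)*(d - 4)*(d - 3)*(d^2 - 3*d) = d*(d - 5)*(d - 4)*(d - 3)*(d - 3)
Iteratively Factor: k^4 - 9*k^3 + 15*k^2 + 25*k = (k - 5)*(k^3 - 4*k^2 - 5*k) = (k - 5)*(k + 1)*(k^2 - 5*k) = k*(k - 5)*(k + 1)*(k - 5)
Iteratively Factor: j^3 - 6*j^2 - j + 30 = (j - 3)*(j^2 - 3*j - 10) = (j - 5)*(j - 3)*(j + 2)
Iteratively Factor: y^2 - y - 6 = (y + 2)*(y - 3)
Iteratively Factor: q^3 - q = (q - 1)*(q^2 + q) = (q - 1)*(q + 1)*(q)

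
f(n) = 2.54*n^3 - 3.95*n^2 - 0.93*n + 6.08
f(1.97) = 8.34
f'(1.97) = 13.08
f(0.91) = 3.88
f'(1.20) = 0.56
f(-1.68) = -15.55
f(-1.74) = -17.64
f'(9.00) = 545.19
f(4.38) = 139.66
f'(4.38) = 110.65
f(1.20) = 3.67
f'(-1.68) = 33.85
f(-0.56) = 4.92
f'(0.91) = -1.81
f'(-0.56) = 5.88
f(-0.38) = 5.72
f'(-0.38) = 3.17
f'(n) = 7.62*n^2 - 7.9*n - 0.93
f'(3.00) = 43.95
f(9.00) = 1529.42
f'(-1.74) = 35.89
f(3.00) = 36.32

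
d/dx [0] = 0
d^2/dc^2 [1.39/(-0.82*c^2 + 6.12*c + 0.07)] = (-1.869272*c^2 + 13.951152*c + 1.39*(1.64*c - 6.12)*(3.28*c - 12.24) + 0.159572)/(-0.82*c^2 + 6.12*c + 0.07)^3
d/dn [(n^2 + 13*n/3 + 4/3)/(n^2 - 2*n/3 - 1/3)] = -5/(n^2 - 2*n + 1)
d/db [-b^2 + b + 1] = 1 - 2*b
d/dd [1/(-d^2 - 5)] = 2*d/(d^2 + 5)^2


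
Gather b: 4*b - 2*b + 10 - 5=2*b + 5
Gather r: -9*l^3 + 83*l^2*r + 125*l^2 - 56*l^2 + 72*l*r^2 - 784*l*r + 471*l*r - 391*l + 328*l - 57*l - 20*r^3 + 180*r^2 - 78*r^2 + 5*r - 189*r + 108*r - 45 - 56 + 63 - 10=-9*l^3 + 69*l^2 - 120*l - 20*r^3 + r^2*(72*l + 102) + r*(83*l^2 - 313*l - 76) - 48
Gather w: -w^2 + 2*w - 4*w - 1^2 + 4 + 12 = -w^2 - 2*w + 15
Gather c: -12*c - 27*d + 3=-12*c - 27*d + 3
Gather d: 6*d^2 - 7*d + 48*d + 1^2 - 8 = 6*d^2 + 41*d - 7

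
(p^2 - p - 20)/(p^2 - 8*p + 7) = (p^2 - p - 20)/(p^2 - 8*p + 7)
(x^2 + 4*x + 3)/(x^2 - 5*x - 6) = (x + 3)/(x - 6)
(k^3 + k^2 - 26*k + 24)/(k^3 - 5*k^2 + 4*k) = (k + 6)/k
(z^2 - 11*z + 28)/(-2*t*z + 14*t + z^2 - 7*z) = (z - 4)/(-2*t + z)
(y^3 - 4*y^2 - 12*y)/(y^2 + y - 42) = y*(y + 2)/(y + 7)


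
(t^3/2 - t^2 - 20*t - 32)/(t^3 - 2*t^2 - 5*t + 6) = (t^2 - 4*t - 32)/(2*(t^2 - 4*t + 3))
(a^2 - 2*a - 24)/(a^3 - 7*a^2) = (a^2 - 2*a - 24)/(a^2*(a - 7))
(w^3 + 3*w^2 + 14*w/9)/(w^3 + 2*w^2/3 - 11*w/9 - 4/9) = w*(9*w^2 + 27*w + 14)/(9*w^3 + 6*w^2 - 11*w - 4)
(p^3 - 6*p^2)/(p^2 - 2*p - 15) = p^2*(6 - p)/(-p^2 + 2*p + 15)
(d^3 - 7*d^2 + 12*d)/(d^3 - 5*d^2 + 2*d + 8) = d*(d - 3)/(d^2 - d - 2)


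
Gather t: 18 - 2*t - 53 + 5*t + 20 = 3*t - 15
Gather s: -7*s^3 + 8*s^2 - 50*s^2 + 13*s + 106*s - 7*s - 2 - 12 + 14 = -7*s^3 - 42*s^2 + 112*s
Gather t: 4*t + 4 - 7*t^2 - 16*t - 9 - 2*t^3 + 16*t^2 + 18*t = -2*t^3 + 9*t^2 + 6*t - 5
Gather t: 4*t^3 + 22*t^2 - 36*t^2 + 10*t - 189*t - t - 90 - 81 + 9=4*t^3 - 14*t^2 - 180*t - 162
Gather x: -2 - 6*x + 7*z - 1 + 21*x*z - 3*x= x*(21*z - 9) + 7*z - 3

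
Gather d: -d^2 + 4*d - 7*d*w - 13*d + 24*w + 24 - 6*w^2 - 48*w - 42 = -d^2 + d*(-7*w - 9) - 6*w^2 - 24*w - 18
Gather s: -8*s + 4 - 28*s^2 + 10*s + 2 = -28*s^2 + 2*s + 6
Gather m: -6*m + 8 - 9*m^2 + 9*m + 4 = -9*m^2 + 3*m + 12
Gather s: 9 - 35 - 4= -30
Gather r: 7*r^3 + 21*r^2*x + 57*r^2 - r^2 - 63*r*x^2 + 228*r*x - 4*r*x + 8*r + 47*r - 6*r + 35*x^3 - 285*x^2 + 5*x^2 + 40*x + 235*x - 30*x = 7*r^3 + r^2*(21*x + 56) + r*(-63*x^2 + 224*x + 49) + 35*x^3 - 280*x^2 + 245*x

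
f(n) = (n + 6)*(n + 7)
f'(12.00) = 37.00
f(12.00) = 342.00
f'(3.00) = 19.00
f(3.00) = 90.00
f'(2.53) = 18.06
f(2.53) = 81.29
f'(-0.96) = 11.08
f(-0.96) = 30.44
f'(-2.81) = 7.38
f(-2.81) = 13.37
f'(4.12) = 21.24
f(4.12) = 112.53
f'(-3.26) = 6.48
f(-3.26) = 10.25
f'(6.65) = 26.30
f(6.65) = 172.67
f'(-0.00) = 13.00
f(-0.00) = 42.00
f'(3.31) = 19.62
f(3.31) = 95.99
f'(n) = 2*n + 13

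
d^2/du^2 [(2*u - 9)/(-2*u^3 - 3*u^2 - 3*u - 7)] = 6*(-8*u^5 + 60*u^4 + 142*u^3 + 191*u^2 - 3*u - 22)/(8*u^9 + 36*u^8 + 90*u^7 + 219*u^6 + 387*u^5 + 522*u^4 + 699*u^3 + 630*u^2 + 441*u + 343)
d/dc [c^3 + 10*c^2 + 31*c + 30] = 3*c^2 + 20*c + 31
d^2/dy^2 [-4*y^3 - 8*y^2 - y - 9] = -24*y - 16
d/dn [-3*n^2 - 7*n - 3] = -6*n - 7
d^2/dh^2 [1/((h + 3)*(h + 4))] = 2*((h + 3)^2 + (h + 3)*(h + 4) + (h + 4)^2)/((h + 3)^3*(h + 4)^3)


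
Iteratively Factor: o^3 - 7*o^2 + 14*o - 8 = (o - 4)*(o^2 - 3*o + 2) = (o - 4)*(o - 1)*(o - 2)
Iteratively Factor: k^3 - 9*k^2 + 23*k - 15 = (k - 5)*(k^2 - 4*k + 3) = (k - 5)*(k - 1)*(k - 3)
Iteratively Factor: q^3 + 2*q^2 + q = (q + 1)*(q^2 + q) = (q + 1)^2*(q)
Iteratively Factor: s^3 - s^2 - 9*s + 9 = (s + 3)*(s^2 - 4*s + 3) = (s - 1)*(s + 3)*(s - 3)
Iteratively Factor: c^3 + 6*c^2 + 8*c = (c + 4)*(c^2 + 2*c) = (c + 2)*(c + 4)*(c)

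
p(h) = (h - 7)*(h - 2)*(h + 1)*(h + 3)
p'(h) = (h - 7)*(h - 2)*(h + 1) + (h - 7)*(h - 2)*(h + 3) + (h - 7)*(h + 1)*(h + 3) + (h - 2)*(h + 1)*(h + 3) = 4*h^3 - 15*h^2 - 38*h + 29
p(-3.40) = 53.91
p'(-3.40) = -172.42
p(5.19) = -292.71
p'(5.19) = -13.07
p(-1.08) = -3.82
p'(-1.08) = 47.51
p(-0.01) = 41.71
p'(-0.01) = 29.38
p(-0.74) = 12.46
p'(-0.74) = 47.29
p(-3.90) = 167.85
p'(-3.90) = -288.23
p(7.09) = 37.39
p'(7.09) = 431.16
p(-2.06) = -36.65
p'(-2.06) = 8.66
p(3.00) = -96.00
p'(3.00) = -112.00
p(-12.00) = 26334.00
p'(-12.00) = -8587.00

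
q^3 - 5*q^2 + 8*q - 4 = (q - 2)^2*(q - 1)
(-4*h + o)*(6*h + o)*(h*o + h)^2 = -24*h^4*o^2 - 48*h^4*o - 24*h^4 + 2*h^3*o^3 + 4*h^3*o^2 + 2*h^3*o + h^2*o^4 + 2*h^2*o^3 + h^2*o^2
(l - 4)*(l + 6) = l^2 + 2*l - 24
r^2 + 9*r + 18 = (r + 3)*(r + 6)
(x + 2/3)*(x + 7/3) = x^2 + 3*x + 14/9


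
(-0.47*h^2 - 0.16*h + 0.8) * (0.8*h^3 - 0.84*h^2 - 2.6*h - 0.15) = -0.376*h^5 + 0.2668*h^4 + 1.9964*h^3 - 0.1855*h^2 - 2.056*h - 0.12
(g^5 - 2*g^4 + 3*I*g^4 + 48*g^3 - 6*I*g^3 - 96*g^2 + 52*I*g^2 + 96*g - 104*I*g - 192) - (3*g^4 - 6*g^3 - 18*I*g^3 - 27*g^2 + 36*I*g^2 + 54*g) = g^5 - 5*g^4 + 3*I*g^4 + 54*g^3 + 12*I*g^3 - 69*g^2 + 16*I*g^2 + 42*g - 104*I*g - 192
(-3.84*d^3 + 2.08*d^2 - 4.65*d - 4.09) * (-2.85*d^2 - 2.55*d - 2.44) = 10.944*d^5 + 3.864*d^4 + 17.3181*d^3 + 18.4388*d^2 + 21.7755*d + 9.9796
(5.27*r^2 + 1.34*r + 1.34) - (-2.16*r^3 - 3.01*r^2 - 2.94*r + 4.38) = 2.16*r^3 + 8.28*r^2 + 4.28*r - 3.04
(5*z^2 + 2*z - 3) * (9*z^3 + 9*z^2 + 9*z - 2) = 45*z^5 + 63*z^4 + 36*z^3 - 19*z^2 - 31*z + 6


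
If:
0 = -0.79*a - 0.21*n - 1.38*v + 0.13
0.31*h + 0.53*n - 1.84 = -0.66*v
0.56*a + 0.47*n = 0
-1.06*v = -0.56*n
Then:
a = -0.40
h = 4.60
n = 0.47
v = 0.25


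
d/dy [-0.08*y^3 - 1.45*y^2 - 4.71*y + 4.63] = -0.24*y^2 - 2.9*y - 4.71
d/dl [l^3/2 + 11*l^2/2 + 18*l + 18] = 3*l^2/2 + 11*l + 18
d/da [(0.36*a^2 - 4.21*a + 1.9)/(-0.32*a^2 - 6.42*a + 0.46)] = (-3.6584*a^2 + 1.5472*a + 10.2614)/(0.1024*a^4 + 4.1088*a^3 + 40.922*a^2 - 5.9064*a + 0.2116)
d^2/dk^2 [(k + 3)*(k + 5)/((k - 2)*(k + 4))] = 6*(2*k^3 + 23*k^2 + 94*k + 124)/(k^6 + 6*k^5 - 12*k^4 - 88*k^3 + 96*k^2 + 384*k - 512)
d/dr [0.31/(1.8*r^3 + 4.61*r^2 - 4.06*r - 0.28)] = (-1.674*r^2 - 2.8582*r + 1.2586)/(1.8*r^3 + 4.61*r^2 - 4.06*r - 0.28)^2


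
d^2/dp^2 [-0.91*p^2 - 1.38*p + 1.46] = -1.82000000000000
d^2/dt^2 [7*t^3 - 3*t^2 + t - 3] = 42*t - 6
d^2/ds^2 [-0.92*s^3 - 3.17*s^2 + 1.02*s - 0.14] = -5.52*s - 6.34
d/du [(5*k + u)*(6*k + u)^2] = (6*k + u)*(16*k + 3*u)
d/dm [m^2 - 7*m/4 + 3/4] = 2*m - 7/4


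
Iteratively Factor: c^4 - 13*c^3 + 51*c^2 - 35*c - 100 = (c - 4)*(c^3 - 9*c^2 + 15*c + 25) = (c - 5)*(c - 4)*(c^2 - 4*c - 5) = (c - 5)^2*(c - 4)*(c + 1)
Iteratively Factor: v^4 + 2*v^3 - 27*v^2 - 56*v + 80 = (v + 4)*(v^3 - 2*v^2 - 19*v + 20) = (v + 4)^2*(v^2 - 6*v + 5) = (v - 5)*(v + 4)^2*(v - 1)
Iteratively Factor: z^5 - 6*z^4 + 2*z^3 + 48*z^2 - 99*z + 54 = (z + 3)*(z^4 - 9*z^3 + 29*z^2 - 39*z + 18) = (z - 1)*(z + 3)*(z^3 - 8*z^2 + 21*z - 18) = (z - 3)*(z - 1)*(z + 3)*(z^2 - 5*z + 6) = (z - 3)^2*(z - 1)*(z + 3)*(z - 2)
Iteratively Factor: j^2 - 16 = (j + 4)*(j - 4)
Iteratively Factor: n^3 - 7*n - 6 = (n + 2)*(n^2 - 2*n - 3) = (n + 1)*(n + 2)*(n - 3)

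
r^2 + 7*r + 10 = (r + 2)*(r + 5)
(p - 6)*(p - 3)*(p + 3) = p^3 - 6*p^2 - 9*p + 54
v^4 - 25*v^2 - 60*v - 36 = (v - 6)*(v + 1)*(v + 2)*(v + 3)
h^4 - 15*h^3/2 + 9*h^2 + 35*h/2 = h*(h - 5)*(h - 7/2)*(h + 1)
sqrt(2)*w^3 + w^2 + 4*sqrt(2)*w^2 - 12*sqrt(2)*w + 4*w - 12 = (w - 2)*(w + 6)*(sqrt(2)*w + 1)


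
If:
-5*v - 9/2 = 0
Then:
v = -9/10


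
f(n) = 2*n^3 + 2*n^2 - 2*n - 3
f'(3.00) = 64.00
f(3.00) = 63.00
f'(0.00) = -2.00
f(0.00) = -3.00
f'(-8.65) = 412.34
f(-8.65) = -1130.48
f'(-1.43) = 4.55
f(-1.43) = -1.90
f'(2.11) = 33.15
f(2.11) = 20.47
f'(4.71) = 149.94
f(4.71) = 240.92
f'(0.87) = 6.02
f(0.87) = -1.91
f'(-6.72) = 242.07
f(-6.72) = -506.17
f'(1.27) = 12.76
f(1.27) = 1.78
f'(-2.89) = 36.55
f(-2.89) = -28.79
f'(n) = 6*n^2 + 4*n - 2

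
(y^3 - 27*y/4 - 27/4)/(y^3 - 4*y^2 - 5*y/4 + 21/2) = (2*y^2 - 3*y - 9)/(2*y^2 - 11*y + 14)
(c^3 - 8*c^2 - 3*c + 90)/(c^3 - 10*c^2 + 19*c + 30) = (c + 3)/(c + 1)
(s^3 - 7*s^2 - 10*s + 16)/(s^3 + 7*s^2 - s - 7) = (s^2 - 6*s - 16)/(s^2 + 8*s + 7)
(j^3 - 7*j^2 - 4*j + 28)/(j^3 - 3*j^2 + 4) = (j^2 - 5*j - 14)/(j^2 - j - 2)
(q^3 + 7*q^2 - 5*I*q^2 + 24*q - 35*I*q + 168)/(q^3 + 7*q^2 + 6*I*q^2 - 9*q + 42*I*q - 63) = (q - 8*I)/(q + 3*I)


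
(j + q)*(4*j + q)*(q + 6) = 4*j^2*q + 24*j^2 + 5*j*q^2 + 30*j*q + q^3 + 6*q^2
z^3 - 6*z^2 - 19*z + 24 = (z - 8)*(z - 1)*(z + 3)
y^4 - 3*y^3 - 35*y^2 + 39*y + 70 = (y - 7)*(y - 2)*(y + 1)*(y + 5)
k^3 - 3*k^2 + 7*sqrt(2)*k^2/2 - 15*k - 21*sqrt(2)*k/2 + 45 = (k - 3)*(k - 3*sqrt(2)/2)*(k + 5*sqrt(2))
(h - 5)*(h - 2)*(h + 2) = h^3 - 5*h^2 - 4*h + 20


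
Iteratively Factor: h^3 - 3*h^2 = (h - 3)*(h^2) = h*(h - 3)*(h)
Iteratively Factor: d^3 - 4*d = (d - 2)*(d^2 + 2*d) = (d - 2)*(d + 2)*(d)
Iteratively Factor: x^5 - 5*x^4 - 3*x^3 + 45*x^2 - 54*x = (x + 3)*(x^4 - 8*x^3 + 21*x^2 - 18*x) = (x - 3)*(x + 3)*(x^3 - 5*x^2 + 6*x) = (x - 3)*(x - 2)*(x + 3)*(x^2 - 3*x) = (x - 3)^2*(x - 2)*(x + 3)*(x)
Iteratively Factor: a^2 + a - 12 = (a + 4)*(a - 3)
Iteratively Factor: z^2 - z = (z - 1)*(z)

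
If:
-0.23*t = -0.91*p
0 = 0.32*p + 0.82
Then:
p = -2.56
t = -10.14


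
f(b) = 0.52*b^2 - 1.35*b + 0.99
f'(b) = 1.04*b - 1.35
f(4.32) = 4.86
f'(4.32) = 3.14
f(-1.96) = 5.63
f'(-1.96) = -3.39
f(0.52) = 0.43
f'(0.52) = -0.81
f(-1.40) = 3.90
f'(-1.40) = -2.81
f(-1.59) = 4.45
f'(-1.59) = -3.00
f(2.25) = 0.58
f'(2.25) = 0.99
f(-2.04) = 5.91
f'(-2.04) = -3.47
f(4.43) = 5.21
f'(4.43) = 3.26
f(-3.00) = 9.72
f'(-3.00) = -4.47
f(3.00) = 1.62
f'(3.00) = 1.77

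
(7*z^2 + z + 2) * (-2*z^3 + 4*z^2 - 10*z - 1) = -14*z^5 + 26*z^4 - 70*z^3 - 9*z^2 - 21*z - 2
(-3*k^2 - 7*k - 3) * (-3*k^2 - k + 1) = 9*k^4 + 24*k^3 + 13*k^2 - 4*k - 3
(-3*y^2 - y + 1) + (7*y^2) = 4*y^2 - y + 1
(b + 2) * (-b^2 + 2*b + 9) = -b^3 + 13*b + 18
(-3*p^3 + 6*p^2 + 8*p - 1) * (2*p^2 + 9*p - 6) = -6*p^5 - 15*p^4 + 88*p^3 + 34*p^2 - 57*p + 6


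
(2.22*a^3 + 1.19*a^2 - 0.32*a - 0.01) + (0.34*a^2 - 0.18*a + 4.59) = 2.22*a^3 + 1.53*a^2 - 0.5*a + 4.58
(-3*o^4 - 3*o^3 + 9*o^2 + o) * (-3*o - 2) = 9*o^5 + 15*o^4 - 21*o^3 - 21*o^2 - 2*o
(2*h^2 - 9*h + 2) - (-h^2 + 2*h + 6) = 3*h^2 - 11*h - 4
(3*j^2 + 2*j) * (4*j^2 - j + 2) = 12*j^4 + 5*j^3 + 4*j^2 + 4*j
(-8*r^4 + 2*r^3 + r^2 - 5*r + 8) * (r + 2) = -8*r^5 - 14*r^4 + 5*r^3 - 3*r^2 - 2*r + 16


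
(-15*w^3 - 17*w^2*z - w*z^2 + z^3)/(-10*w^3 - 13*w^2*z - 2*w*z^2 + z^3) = (3*w + z)/(2*w + z)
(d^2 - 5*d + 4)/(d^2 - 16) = (d - 1)/(d + 4)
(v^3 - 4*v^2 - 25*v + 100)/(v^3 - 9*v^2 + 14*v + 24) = (v^2 - 25)/(v^2 - 5*v - 6)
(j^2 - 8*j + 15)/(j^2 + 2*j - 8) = (j^2 - 8*j + 15)/(j^2 + 2*j - 8)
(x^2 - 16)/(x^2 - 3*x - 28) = (x - 4)/(x - 7)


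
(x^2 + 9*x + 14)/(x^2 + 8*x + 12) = (x + 7)/(x + 6)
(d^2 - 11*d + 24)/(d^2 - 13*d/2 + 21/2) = 2*(d - 8)/(2*d - 7)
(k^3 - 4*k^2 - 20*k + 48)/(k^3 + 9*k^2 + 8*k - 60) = (k^2 - 2*k - 24)/(k^2 + 11*k + 30)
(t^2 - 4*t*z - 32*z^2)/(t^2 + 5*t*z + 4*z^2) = (t - 8*z)/(t + z)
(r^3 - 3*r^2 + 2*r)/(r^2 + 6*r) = (r^2 - 3*r + 2)/(r + 6)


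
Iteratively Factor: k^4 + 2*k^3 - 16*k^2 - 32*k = (k - 4)*(k^3 + 6*k^2 + 8*k) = (k - 4)*(k + 2)*(k^2 + 4*k) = (k - 4)*(k + 2)*(k + 4)*(k)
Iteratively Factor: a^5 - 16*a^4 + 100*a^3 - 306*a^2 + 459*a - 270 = (a - 5)*(a^4 - 11*a^3 + 45*a^2 - 81*a + 54) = (a - 5)*(a - 3)*(a^3 - 8*a^2 + 21*a - 18) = (a - 5)*(a - 3)^2*(a^2 - 5*a + 6) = (a - 5)*(a - 3)^2*(a - 2)*(a - 3)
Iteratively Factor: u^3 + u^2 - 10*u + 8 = (u - 2)*(u^2 + 3*u - 4) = (u - 2)*(u - 1)*(u + 4)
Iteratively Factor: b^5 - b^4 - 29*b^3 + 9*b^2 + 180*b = (b + 4)*(b^4 - 5*b^3 - 9*b^2 + 45*b) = b*(b + 4)*(b^3 - 5*b^2 - 9*b + 45) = b*(b - 5)*(b + 4)*(b^2 - 9) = b*(b - 5)*(b + 3)*(b + 4)*(b - 3)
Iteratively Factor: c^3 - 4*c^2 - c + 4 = (c + 1)*(c^2 - 5*c + 4) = (c - 4)*(c + 1)*(c - 1)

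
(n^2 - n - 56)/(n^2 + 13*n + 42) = (n - 8)/(n + 6)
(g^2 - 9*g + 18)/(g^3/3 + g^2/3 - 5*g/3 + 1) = 3*(g^2 - 9*g + 18)/(g^3 + g^2 - 5*g + 3)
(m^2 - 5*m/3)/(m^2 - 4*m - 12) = m*(5 - 3*m)/(3*(-m^2 + 4*m + 12))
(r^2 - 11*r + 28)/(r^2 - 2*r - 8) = (r - 7)/(r + 2)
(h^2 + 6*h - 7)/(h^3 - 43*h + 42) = 1/(h - 6)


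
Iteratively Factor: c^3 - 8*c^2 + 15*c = (c - 5)*(c^2 - 3*c) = (c - 5)*(c - 3)*(c)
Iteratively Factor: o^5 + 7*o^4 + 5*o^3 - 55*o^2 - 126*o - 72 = (o + 1)*(o^4 + 6*o^3 - o^2 - 54*o - 72) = (o + 1)*(o + 4)*(o^3 + 2*o^2 - 9*o - 18) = (o - 3)*(o + 1)*(o + 4)*(o^2 + 5*o + 6) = (o - 3)*(o + 1)*(o + 2)*(o + 4)*(o + 3)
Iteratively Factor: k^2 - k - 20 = (k - 5)*(k + 4)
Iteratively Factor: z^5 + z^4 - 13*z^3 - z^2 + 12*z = (z + 1)*(z^4 - 13*z^2 + 12*z) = z*(z + 1)*(z^3 - 13*z + 12) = z*(z + 1)*(z + 4)*(z^2 - 4*z + 3) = z*(z - 3)*(z + 1)*(z + 4)*(z - 1)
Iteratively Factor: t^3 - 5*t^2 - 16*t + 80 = (t - 5)*(t^2 - 16) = (t - 5)*(t + 4)*(t - 4)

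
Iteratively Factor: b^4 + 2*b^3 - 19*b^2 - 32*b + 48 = (b - 4)*(b^3 + 6*b^2 + 5*b - 12) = (b - 4)*(b + 3)*(b^2 + 3*b - 4) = (b - 4)*(b - 1)*(b + 3)*(b + 4)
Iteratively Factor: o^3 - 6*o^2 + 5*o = (o - 1)*(o^2 - 5*o) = o*(o - 1)*(o - 5)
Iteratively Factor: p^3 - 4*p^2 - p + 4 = (p - 4)*(p^2 - 1) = (p - 4)*(p - 1)*(p + 1)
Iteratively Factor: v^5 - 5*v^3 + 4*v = (v - 2)*(v^4 + 2*v^3 - v^2 - 2*v) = v*(v - 2)*(v^3 + 2*v^2 - v - 2) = v*(v - 2)*(v - 1)*(v^2 + 3*v + 2) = v*(v - 2)*(v - 1)*(v + 2)*(v + 1)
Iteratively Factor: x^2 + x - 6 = (x + 3)*(x - 2)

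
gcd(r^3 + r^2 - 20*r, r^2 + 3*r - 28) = r - 4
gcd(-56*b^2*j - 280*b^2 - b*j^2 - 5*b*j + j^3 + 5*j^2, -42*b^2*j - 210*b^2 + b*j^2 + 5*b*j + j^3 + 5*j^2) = 7*b*j + 35*b + j^2 + 5*j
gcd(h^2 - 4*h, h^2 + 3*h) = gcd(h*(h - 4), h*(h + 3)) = h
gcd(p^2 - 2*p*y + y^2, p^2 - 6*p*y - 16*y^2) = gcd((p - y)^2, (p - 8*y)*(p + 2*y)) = 1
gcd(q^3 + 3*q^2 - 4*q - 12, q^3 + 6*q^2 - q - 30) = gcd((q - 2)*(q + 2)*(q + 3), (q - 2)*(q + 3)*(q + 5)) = q^2 + q - 6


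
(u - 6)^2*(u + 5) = u^3 - 7*u^2 - 24*u + 180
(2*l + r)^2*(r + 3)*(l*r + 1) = 4*l^3*r^2 + 12*l^3*r + 4*l^2*r^3 + 12*l^2*r^2 + 4*l^2*r + 12*l^2 + l*r^4 + 3*l*r^3 + 4*l*r^2 + 12*l*r + r^3 + 3*r^2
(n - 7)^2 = n^2 - 14*n + 49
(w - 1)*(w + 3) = w^2 + 2*w - 3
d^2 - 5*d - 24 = (d - 8)*(d + 3)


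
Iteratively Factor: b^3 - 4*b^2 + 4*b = (b - 2)*(b^2 - 2*b) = b*(b - 2)*(b - 2)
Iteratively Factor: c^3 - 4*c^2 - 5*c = (c - 5)*(c^2 + c) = (c - 5)*(c + 1)*(c)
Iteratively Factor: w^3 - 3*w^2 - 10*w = (w + 2)*(w^2 - 5*w) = w*(w + 2)*(w - 5)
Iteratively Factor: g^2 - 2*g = (g - 2)*(g)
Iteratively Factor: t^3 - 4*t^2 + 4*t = (t)*(t^2 - 4*t + 4) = t*(t - 2)*(t - 2)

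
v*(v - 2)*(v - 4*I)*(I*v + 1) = I*v^4 + 5*v^3 - 2*I*v^3 - 10*v^2 - 4*I*v^2 + 8*I*v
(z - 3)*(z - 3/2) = z^2 - 9*z/2 + 9/2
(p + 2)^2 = p^2 + 4*p + 4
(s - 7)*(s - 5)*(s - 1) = s^3 - 13*s^2 + 47*s - 35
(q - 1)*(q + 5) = q^2 + 4*q - 5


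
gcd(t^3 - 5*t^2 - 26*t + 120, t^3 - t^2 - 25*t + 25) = t + 5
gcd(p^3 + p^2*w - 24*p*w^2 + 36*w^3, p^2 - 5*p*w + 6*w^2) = p^2 - 5*p*w + 6*w^2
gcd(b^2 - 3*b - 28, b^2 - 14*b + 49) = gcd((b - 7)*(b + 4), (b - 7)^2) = b - 7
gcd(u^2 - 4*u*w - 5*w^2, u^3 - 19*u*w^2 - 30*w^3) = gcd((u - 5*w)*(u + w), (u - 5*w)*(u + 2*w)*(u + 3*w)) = u - 5*w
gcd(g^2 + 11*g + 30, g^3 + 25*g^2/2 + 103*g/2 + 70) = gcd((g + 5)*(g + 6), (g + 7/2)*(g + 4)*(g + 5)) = g + 5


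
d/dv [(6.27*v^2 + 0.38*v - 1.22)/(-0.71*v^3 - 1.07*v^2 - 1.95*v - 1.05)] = (4.4517*v^4 + 0.5396*v^3 - 14.4185*v^2 - 15.7778*v - 2.778)/(0.5041*v^6 + 1.5194*v^5 + 3.9139*v^4 + 5.664*v^3 + 6.0495*v^2 + 4.095*v + 1.1025)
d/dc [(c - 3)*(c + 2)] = 2*c - 1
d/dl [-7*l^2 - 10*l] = -14*l - 10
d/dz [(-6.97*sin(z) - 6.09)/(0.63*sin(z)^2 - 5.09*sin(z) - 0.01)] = (4.3911*sin(z)^2 + 7.6734*sin(z) - 30.9284)*cos(z)/(0.3969*sin(z)^4 - 6.4134*sin(z)^3 + 25.8955*sin(z)^2 + 0.1018*sin(z) + 0.0001)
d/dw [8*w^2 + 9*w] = 16*w + 9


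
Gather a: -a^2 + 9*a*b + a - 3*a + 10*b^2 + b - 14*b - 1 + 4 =-a^2 + a*(9*b - 2) + 10*b^2 - 13*b + 3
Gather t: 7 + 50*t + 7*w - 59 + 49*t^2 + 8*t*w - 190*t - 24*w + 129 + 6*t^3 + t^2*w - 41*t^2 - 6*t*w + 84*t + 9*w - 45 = 6*t^3 + t^2*(w + 8) + t*(2*w - 56) - 8*w + 32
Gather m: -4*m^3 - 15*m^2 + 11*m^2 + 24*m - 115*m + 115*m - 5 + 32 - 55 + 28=-4*m^3 - 4*m^2 + 24*m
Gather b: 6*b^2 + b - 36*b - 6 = 6*b^2 - 35*b - 6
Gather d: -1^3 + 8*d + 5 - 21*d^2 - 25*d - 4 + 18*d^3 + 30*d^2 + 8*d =18*d^3 + 9*d^2 - 9*d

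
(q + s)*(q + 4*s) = q^2 + 5*q*s + 4*s^2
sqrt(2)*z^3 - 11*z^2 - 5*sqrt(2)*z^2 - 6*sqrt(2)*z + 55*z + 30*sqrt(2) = (z - 5)*(z - 6*sqrt(2))*(sqrt(2)*z + 1)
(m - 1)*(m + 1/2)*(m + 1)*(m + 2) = m^4 + 5*m^3/2 - 5*m/2 - 1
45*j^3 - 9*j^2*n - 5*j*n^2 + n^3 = (-5*j + n)*(-3*j + n)*(3*j + n)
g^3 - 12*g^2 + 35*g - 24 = (g - 8)*(g - 3)*(g - 1)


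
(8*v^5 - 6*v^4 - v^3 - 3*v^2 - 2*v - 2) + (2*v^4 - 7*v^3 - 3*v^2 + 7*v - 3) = 8*v^5 - 4*v^4 - 8*v^3 - 6*v^2 + 5*v - 5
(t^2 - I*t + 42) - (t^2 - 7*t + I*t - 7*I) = 7*t - 2*I*t + 42 + 7*I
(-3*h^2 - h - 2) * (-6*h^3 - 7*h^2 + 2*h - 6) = 18*h^5 + 27*h^4 + 13*h^3 + 30*h^2 + 2*h + 12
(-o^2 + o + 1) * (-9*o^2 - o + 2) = 9*o^4 - 8*o^3 - 12*o^2 + o + 2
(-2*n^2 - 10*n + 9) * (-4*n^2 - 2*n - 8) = 8*n^4 + 44*n^3 + 62*n - 72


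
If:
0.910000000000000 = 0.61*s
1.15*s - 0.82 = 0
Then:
No Solution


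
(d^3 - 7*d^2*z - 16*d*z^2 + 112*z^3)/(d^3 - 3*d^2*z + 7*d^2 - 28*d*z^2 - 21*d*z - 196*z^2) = (d - 4*z)/(d + 7)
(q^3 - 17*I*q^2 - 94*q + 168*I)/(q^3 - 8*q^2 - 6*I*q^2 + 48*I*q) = (q^2 - 11*I*q - 28)/(q*(q - 8))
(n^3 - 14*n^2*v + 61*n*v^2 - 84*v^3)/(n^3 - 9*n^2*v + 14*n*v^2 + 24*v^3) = (-n^2 + 10*n*v - 21*v^2)/(-n^2 + 5*n*v + 6*v^2)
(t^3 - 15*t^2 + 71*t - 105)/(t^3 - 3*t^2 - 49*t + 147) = (t - 5)/(t + 7)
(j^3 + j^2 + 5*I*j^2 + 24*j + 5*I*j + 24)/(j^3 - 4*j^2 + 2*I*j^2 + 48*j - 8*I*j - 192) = (j^2 + j*(1 - 3*I) - 3*I)/(j^2 + j*(-4 - 6*I) + 24*I)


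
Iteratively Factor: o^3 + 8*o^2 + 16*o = (o + 4)*(o^2 + 4*o) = o*(o + 4)*(o + 4)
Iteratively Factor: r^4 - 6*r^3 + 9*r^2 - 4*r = (r - 1)*(r^3 - 5*r^2 + 4*r) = (r - 1)^2*(r^2 - 4*r) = (r - 4)*(r - 1)^2*(r)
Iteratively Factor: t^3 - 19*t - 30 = (t + 3)*(t^2 - 3*t - 10) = (t - 5)*(t + 3)*(t + 2)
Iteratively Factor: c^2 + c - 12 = (c - 3)*(c + 4)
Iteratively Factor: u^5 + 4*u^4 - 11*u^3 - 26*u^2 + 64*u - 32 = (u + 4)*(u^4 - 11*u^2 + 18*u - 8) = (u - 2)*(u + 4)*(u^3 + 2*u^2 - 7*u + 4) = (u - 2)*(u + 4)^2*(u^2 - 2*u + 1) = (u - 2)*(u - 1)*(u + 4)^2*(u - 1)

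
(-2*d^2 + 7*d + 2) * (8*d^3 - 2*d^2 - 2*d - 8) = -16*d^5 + 60*d^4 + 6*d^3 - 2*d^2 - 60*d - 16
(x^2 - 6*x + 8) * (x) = x^3 - 6*x^2 + 8*x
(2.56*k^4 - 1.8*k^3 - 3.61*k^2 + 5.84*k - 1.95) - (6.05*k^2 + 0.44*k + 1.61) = 2.56*k^4 - 1.8*k^3 - 9.66*k^2 + 5.4*k - 3.56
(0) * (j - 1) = 0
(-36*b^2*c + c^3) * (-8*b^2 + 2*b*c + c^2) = 288*b^4*c - 72*b^3*c^2 - 44*b^2*c^3 + 2*b*c^4 + c^5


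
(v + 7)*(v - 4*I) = v^2 + 7*v - 4*I*v - 28*I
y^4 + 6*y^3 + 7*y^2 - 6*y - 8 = (y - 1)*(y + 1)*(y + 2)*(y + 4)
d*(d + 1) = d^2 + d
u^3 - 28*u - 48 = (u - 6)*(u + 2)*(u + 4)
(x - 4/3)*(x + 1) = x^2 - x/3 - 4/3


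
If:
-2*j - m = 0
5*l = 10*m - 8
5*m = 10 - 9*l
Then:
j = -61/115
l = 12/23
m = 122/115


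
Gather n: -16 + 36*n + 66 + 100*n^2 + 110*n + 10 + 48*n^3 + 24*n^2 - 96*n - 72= 48*n^3 + 124*n^2 + 50*n - 12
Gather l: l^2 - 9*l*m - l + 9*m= l^2 + l*(-9*m - 1) + 9*m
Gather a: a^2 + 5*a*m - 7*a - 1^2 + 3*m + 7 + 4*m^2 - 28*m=a^2 + a*(5*m - 7) + 4*m^2 - 25*m + 6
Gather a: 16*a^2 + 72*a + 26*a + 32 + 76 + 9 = 16*a^2 + 98*a + 117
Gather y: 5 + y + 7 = y + 12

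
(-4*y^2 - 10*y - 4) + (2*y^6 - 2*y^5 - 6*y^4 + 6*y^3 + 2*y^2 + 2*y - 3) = 2*y^6 - 2*y^5 - 6*y^4 + 6*y^3 - 2*y^2 - 8*y - 7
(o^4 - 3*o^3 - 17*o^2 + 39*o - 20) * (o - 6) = o^5 - 9*o^4 + o^3 + 141*o^2 - 254*o + 120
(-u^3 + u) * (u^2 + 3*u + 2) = -u^5 - 3*u^4 - u^3 + 3*u^2 + 2*u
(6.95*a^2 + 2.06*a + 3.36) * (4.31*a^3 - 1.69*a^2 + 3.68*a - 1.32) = 29.9545*a^5 - 2.8669*a^4 + 36.5762*a^3 - 7.2716*a^2 + 9.6456*a - 4.4352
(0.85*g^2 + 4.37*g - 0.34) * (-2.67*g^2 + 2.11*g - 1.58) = -2.2695*g^4 - 9.8744*g^3 + 8.7855*g^2 - 7.622*g + 0.5372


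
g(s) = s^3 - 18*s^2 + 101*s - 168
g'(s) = 3*s^2 - 36*s + 101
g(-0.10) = -178.28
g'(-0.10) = 104.63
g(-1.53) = -368.25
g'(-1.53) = 163.10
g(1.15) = -74.13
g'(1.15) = 63.57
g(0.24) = -144.78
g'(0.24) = 92.53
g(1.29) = -65.52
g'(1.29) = 59.55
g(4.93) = 12.26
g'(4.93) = -3.57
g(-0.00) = -168.00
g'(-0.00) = 101.00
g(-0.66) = -242.79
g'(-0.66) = 126.07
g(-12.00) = -5700.00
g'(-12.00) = 965.00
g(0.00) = -168.00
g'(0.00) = 101.00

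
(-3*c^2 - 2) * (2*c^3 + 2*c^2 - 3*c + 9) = -6*c^5 - 6*c^4 + 5*c^3 - 31*c^2 + 6*c - 18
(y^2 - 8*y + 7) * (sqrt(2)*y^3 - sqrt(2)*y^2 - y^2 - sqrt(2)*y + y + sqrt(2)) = sqrt(2)*y^5 - 9*sqrt(2)*y^4 - y^4 + 9*y^3 + 14*sqrt(2)*y^3 - 15*y^2 + 2*sqrt(2)*y^2 - 15*sqrt(2)*y + 7*y + 7*sqrt(2)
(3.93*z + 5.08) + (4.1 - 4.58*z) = 9.18 - 0.65*z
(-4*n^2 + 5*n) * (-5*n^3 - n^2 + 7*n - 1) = 20*n^5 - 21*n^4 - 33*n^3 + 39*n^2 - 5*n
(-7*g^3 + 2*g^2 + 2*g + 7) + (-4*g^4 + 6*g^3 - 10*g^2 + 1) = -4*g^4 - g^3 - 8*g^2 + 2*g + 8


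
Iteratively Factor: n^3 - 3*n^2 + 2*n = (n)*(n^2 - 3*n + 2) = n*(n - 1)*(n - 2)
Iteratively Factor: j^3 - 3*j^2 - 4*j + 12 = (j - 2)*(j^2 - j - 6) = (j - 3)*(j - 2)*(j + 2)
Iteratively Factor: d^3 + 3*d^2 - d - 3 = (d + 3)*(d^2 - 1) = (d + 1)*(d + 3)*(d - 1)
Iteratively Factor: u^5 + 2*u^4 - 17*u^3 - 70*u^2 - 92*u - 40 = (u + 2)*(u^4 - 17*u^2 - 36*u - 20) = (u + 1)*(u + 2)*(u^3 - u^2 - 16*u - 20) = (u + 1)*(u + 2)^2*(u^2 - 3*u - 10) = (u + 1)*(u + 2)^3*(u - 5)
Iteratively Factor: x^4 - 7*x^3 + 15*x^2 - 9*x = (x)*(x^3 - 7*x^2 + 15*x - 9) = x*(x - 1)*(x^2 - 6*x + 9) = x*(x - 3)*(x - 1)*(x - 3)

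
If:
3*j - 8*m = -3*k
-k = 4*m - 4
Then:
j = 20*m/3 - 4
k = 4 - 4*m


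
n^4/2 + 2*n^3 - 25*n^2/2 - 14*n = n*(n/2 + 1/2)*(n - 4)*(n + 7)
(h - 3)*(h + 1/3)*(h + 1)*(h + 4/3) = h^4 - h^3/3 - 53*h^2/9 - 53*h/9 - 4/3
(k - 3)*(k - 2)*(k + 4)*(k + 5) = k^4 + 4*k^3 - 19*k^2 - 46*k + 120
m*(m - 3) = m^2 - 3*m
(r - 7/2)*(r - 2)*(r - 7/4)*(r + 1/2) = r^4 - 27*r^3/4 + 13*r^2 - 63*r/16 - 49/8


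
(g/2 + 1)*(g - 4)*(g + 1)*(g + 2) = g^4/2 + g^3/2 - 6*g^2 - 14*g - 8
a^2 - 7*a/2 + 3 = (a - 2)*(a - 3/2)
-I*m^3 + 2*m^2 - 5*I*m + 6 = (m - 2*I)*(m + 3*I)*(-I*m + 1)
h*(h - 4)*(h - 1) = h^3 - 5*h^2 + 4*h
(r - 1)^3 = r^3 - 3*r^2 + 3*r - 1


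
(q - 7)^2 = q^2 - 14*q + 49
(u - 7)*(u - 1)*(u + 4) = u^3 - 4*u^2 - 25*u + 28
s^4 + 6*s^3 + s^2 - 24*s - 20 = (s - 2)*(s + 1)*(s + 2)*(s + 5)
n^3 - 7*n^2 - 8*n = n*(n - 8)*(n + 1)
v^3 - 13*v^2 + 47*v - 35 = (v - 7)*(v - 5)*(v - 1)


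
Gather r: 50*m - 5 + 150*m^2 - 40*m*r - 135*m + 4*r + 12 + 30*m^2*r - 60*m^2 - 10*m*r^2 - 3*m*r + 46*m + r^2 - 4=90*m^2 - 39*m + r^2*(1 - 10*m) + r*(30*m^2 - 43*m + 4) + 3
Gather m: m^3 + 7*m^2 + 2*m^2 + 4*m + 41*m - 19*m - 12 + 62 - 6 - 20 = m^3 + 9*m^2 + 26*m + 24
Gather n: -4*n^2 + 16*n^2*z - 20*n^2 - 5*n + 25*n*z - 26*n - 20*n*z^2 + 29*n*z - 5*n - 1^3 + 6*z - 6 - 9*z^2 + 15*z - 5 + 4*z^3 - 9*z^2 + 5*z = n^2*(16*z - 24) + n*(-20*z^2 + 54*z - 36) + 4*z^3 - 18*z^2 + 26*z - 12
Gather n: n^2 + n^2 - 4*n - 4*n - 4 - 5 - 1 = 2*n^2 - 8*n - 10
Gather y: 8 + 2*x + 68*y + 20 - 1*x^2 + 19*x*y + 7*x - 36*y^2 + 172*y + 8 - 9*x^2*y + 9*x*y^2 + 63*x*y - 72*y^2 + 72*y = -x^2 + 9*x + y^2*(9*x - 108) + y*(-9*x^2 + 82*x + 312) + 36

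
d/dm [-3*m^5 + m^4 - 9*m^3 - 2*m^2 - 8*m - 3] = -15*m^4 + 4*m^3 - 27*m^2 - 4*m - 8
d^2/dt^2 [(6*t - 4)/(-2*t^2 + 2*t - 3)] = 8*(-2*(2*t - 1)^2*(3*t - 2) + (9*t - 5)*(2*t^2 - 2*t + 3))/(2*t^2 - 2*t + 3)^3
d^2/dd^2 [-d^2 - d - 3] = -2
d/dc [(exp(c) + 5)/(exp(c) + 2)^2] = (-exp(c) - 8)*exp(c)/(exp(c) + 2)^3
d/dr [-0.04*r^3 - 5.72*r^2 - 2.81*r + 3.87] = -0.12*r^2 - 11.44*r - 2.81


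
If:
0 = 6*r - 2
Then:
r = 1/3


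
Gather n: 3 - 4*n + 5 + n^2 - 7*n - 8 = n^2 - 11*n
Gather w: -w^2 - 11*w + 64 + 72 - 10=-w^2 - 11*w + 126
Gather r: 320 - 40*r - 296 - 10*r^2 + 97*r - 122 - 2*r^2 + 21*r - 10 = -12*r^2 + 78*r - 108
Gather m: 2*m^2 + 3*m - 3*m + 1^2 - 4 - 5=2*m^2 - 8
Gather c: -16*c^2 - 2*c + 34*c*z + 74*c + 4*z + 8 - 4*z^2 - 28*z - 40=-16*c^2 + c*(34*z + 72) - 4*z^2 - 24*z - 32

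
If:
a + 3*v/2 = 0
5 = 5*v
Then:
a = -3/2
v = 1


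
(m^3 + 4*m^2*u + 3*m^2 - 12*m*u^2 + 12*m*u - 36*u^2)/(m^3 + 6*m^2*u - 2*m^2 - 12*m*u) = (m^2 - 2*m*u + 3*m - 6*u)/(m*(m - 2))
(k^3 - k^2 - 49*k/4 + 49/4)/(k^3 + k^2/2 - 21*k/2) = (2*k^2 - 9*k + 7)/(2*k*(k - 3))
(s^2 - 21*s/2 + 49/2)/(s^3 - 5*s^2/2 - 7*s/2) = (s - 7)/(s*(s + 1))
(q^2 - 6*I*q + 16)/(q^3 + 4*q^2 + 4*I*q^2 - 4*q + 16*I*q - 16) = (q - 8*I)/(q^2 + 2*q*(2 + I) + 8*I)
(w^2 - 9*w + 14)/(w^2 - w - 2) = (w - 7)/(w + 1)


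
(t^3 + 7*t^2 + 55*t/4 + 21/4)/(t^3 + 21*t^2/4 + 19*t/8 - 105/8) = 2*(2*t + 1)/(4*t - 5)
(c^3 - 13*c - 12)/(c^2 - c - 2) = (c^2 - c - 12)/(c - 2)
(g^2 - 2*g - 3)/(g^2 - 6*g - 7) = (g - 3)/(g - 7)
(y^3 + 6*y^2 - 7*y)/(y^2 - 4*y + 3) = y*(y + 7)/(y - 3)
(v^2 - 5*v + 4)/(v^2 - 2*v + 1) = (v - 4)/(v - 1)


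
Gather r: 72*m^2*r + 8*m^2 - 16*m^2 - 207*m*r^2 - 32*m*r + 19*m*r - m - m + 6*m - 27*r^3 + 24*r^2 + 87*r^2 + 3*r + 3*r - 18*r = -8*m^2 + 4*m - 27*r^3 + r^2*(111 - 207*m) + r*(72*m^2 - 13*m - 12)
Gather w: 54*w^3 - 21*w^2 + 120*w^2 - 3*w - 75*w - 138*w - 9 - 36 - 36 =54*w^3 + 99*w^2 - 216*w - 81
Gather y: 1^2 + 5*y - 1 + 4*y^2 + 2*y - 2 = 4*y^2 + 7*y - 2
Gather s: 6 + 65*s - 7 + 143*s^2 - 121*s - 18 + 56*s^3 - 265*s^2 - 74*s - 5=56*s^3 - 122*s^2 - 130*s - 24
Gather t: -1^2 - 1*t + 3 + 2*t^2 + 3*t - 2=2*t^2 + 2*t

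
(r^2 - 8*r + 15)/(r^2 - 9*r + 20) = (r - 3)/(r - 4)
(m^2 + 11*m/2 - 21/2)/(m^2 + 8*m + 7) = (m - 3/2)/(m + 1)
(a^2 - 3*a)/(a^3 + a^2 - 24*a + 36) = a/(a^2 + 4*a - 12)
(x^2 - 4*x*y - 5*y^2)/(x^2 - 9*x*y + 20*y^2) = (x + y)/(x - 4*y)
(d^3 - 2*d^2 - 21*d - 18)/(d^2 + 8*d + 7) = (d^2 - 3*d - 18)/(d + 7)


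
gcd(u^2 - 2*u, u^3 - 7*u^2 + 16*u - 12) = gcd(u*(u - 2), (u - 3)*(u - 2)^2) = u - 2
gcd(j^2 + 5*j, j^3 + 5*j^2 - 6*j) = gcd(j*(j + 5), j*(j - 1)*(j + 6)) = j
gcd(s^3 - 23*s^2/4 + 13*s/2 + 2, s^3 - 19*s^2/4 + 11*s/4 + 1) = s^2 - 15*s/4 - 1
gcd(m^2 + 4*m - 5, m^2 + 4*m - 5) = m^2 + 4*m - 5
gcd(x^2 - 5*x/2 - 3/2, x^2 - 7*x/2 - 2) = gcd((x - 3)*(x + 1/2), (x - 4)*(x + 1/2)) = x + 1/2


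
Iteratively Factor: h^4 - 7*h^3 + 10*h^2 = (h)*(h^3 - 7*h^2 + 10*h) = h*(h - 5)*(h^2 - 2*h) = h^2*(h - 5)*(h - 2)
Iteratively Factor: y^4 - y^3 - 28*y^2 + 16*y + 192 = (y - 4)*(y^3 + 3*y^2 - 16*y - 48) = (y - 4)^2*(y^2 + 7*y + 12) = (y - 4)^2*(y + 3)*(y + 4)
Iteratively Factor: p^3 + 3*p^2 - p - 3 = (p + 3)*(p^2 - 1) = (p + 1)*(p + 3)*(p - 1)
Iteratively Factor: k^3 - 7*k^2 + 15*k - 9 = (k - 3)*(k^2 - 4*k + 3) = (k - 3)^2*(k - 1)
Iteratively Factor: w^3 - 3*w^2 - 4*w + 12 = (w - 2)*(w^2 - w - 6) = (w - 3)*(w - 2)*(w + 2)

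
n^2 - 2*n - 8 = (n - 4)*(n + 2)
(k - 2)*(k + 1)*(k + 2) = k^3 + k^2 - 4*k - 4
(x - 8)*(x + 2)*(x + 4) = x^3 - 2*x^2 - 40*x - 64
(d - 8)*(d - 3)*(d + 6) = d^3 - 5*d^2 - 42*d + 144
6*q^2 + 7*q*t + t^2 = (q + t)*(6*q + t)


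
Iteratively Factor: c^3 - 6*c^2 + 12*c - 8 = (c - 2)*(c^2 - 4*c + 4) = (c - 2)^2*(c - 2)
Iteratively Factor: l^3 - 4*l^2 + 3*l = (l - 1)*(l^2 - 3*l) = l*(l - 1)*(l - 3)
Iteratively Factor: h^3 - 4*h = (h)*(h^2 - 4) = h*(h + 2)*(h - 2)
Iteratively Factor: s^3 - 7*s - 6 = (s + 2)*(s^2 - 2*s - 3) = (s - 3)*(s + 2)*(s + 1)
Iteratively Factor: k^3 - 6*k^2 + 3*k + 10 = (k - 5)*(k^2 - k - 2) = (k - 5)*(k + 1)*(k - 2)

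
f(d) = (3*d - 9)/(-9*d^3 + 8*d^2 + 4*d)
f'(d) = (3*d - 9)*(27*d^2 - 16*d - 4)/(-9*d^3 + 8*d^2 + 4*d)^2 + 3/(-9*d^3 + 8*d^2 + 4*d) = 3*(18*d^3 - 89*d^2 + 48*d + 12)/(d^2*(81*d^4 - 144*d^3 - 8*d^2 + 64*d + 16))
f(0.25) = -6.07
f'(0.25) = 30.39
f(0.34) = -4.13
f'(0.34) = 15.08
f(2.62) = 0.01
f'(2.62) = -0.05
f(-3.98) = -0.03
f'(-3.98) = -0.02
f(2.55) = 0.02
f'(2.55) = -0.06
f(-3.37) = -0.05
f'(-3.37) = -0.03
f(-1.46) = -0.34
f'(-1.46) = -0.59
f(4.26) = -0.01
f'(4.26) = -0.00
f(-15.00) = 0.00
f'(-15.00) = 0.00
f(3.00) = 0.00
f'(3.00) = -0.02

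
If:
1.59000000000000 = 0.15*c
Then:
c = 10.60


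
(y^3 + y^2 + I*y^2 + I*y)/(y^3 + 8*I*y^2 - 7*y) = (y + 1)/(y + 7*I)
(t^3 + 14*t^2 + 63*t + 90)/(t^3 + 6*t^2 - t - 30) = (t + 6)/(t - 2)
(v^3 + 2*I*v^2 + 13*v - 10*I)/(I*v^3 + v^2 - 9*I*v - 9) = (-I*v^2 + 3*v - 10*I)/(v^2 - 9)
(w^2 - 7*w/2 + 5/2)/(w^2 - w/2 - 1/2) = (2*w - 5)/(2*w + 1)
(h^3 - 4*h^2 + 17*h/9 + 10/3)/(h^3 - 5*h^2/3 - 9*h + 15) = (h + 2/3)/(h + 3)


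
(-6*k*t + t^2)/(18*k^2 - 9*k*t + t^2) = t/(-3*k + t)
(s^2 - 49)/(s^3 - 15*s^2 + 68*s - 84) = (s + 7)/(s^2 - 8*s + 12)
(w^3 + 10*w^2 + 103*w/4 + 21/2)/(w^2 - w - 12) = (w^3 + 10*w^2 + 103*w/4 + 21/2)/(w^2 - w - 12)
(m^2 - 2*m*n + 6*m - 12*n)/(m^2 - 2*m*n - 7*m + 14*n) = (m + 6)/(m - 7)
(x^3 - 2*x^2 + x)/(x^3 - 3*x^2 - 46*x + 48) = x*(x - 1)/(x^2 - 2*x - 48)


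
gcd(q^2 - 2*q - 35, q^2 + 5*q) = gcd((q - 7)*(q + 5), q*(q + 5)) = q + 5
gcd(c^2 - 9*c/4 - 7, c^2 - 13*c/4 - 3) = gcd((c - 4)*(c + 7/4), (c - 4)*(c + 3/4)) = c - 4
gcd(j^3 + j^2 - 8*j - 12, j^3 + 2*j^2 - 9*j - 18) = j^2 - j - 6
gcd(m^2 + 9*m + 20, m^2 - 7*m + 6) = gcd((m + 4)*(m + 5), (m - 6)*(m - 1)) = 1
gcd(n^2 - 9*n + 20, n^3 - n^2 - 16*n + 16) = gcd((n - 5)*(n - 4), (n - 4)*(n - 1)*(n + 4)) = n - 4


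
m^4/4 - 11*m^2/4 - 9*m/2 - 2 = (m/4 + 1/4)*(m - 4)*(m + 1)*(m + 2)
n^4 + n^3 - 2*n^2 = n^2*(n - 1)*(n + 2)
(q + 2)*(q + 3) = q^2 + 5*q + 6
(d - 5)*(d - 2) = d^2 - 7*d + 10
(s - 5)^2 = s^2 - 10*s + 25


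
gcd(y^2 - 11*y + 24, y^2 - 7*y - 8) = y - 8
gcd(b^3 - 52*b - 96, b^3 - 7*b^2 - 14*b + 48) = b - 8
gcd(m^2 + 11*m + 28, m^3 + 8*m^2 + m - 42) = m + 7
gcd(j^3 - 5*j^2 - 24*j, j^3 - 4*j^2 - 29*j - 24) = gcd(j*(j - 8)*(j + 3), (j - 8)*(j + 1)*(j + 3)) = j^2 - 5*j - 24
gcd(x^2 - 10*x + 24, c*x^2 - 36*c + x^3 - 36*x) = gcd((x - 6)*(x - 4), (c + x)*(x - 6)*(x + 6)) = x - 6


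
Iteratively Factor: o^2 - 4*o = (o - 4)*(o)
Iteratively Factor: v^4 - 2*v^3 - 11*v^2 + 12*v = (v + 3)*(v^3 - 5*v^2 + 4*v) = v*(v + 3)*(v^2 - 5*v + 4) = v*(v - 4)*(v + 3)*(v - 1)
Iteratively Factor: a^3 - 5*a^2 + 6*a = (a - 2)*(a^2 - 3*a) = a*(a - 2)*(a - 3)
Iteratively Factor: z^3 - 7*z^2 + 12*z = (z - 3)*(z^2 - 4*z) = z*(z - 3)*(z - 4)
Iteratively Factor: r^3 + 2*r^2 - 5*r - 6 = (r - 2)*(r^2 + 4*r + 3) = (r - 2)*(r + 3)*(r + 1)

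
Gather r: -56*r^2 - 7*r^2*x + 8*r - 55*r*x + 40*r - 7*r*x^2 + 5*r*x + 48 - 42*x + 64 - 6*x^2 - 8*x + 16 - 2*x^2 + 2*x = r^2*(-7*x - 56) + r*(-7*x^2 - 50*x + 48) - 8*x^2 - 48*x + 128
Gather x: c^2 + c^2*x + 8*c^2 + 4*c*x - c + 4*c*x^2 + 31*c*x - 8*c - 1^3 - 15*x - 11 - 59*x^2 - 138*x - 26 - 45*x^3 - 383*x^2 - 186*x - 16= 9*c^2 - 9*c - 45*x^3 + x^2*(4*c - 442) + x*(c^2 + 35*c - 339) - 54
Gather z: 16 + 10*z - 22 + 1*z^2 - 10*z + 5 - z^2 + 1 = 0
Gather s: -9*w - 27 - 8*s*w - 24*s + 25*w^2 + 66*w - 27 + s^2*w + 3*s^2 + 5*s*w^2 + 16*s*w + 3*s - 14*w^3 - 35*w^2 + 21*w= s^2*(w + 3) + s*(5*w^2 + 8*w - 21) - 14*w^3 - 10*w^2 + 78*w - 54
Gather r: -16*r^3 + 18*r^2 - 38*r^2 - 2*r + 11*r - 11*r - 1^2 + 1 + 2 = -16*r^3 - 20*r^2 - 2*r + 2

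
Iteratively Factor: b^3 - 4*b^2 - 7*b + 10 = (b - 5)*(b^2 + b - 2) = (b - 5)*(b - 1)*(b + 2)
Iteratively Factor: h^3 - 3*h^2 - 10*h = (h + 2)*(h^2 - 5*h) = h*(h + 2)*(h - 5)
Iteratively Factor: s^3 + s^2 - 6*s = (s)*(s^2 + s - 6) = s*(s + 3)*(s - 2)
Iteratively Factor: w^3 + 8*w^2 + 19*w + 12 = (w + 3)*(w^2 + 5*w + 4) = (w + 1)*(w + 3)*(w + 4)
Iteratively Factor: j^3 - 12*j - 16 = (j - 4)*(j^2 + 4*j + 4) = (j - 4)*(j + 2)*(j + 2)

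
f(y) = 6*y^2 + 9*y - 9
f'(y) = 12*y + 9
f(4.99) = 185.31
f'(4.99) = 68.88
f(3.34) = 87.99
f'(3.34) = 49.08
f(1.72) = 24.23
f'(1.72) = 29.64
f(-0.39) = -11.60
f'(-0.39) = 4.32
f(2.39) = 46.78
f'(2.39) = 37.68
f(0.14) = -7.62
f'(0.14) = 10.68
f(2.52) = 51.78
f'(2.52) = 39.24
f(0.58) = -1.76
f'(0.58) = 15.96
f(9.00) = 558.00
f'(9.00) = 117.00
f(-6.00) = 153.00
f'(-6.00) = -63.00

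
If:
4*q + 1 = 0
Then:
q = -1/4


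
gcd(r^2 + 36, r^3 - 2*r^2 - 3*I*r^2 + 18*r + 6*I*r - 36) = r - 6*I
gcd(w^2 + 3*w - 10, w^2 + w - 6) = w - 2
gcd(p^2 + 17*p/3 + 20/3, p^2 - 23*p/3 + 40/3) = 1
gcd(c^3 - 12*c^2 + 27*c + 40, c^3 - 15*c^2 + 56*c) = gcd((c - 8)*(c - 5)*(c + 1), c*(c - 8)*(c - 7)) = c - 8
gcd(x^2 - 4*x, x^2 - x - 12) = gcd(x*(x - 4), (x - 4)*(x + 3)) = x - 4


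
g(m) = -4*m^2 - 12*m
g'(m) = -8*m - 12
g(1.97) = -39.16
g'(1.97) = -27.76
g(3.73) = -100.41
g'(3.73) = -41.84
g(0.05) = -0.61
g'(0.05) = -12.40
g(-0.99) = 7.96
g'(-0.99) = -4.08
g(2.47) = -54.04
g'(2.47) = -31.76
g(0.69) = -10.18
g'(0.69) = -17.52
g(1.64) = -30.44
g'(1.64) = -25.12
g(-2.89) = 1.27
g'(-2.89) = 11.12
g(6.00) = -216.00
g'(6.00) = -60.00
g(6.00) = -216.00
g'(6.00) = -60.00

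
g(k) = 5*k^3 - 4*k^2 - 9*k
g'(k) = 15*k^2 - 8*k - 9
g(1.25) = -7.73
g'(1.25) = 4.44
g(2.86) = 58.51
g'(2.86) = 90.81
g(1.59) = -4.32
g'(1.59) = 16.20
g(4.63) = 368.85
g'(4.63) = 275.51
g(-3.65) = -263.58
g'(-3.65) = 220.04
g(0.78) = -7.08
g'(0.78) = -6.11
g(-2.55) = -85.97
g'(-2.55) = 108.94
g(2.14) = 11.42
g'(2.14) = 42.57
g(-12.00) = -9108.00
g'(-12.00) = 2247.00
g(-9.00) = -3888.00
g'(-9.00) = 1278.00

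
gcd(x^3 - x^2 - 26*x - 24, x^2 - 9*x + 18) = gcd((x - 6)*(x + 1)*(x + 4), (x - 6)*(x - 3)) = x - 6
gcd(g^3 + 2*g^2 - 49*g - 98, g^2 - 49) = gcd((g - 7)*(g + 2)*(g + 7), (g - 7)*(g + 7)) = g^2 - 49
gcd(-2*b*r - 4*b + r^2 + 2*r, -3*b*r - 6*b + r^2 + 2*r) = r + 2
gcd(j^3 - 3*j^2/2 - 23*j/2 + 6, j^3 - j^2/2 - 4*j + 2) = j - 1/2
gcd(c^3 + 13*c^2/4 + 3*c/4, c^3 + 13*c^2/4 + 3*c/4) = c^3 + 13*c^2/4 + 3*c/4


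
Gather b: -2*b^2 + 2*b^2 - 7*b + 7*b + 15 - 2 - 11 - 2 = 0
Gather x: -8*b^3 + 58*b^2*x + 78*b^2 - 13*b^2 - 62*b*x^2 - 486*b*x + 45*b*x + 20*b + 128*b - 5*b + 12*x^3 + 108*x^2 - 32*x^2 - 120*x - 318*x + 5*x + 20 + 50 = -8*b^3 + 65*b^2 + 143*b + 12*x^3 + x^2*(76 - 62*b) + x*(58*b^2 - 441*b - 433) + 70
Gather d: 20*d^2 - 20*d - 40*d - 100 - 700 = 20*d^2 - 60*d - 800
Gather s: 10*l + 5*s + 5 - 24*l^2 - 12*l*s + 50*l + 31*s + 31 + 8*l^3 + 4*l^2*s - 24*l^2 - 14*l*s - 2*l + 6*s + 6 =8*l^3 - 48*l^2 + 58*l + s*(4*l^2 - 26*l + 42) + 42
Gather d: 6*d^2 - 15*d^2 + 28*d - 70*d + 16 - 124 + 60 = -9*d^2 - 42*d - 48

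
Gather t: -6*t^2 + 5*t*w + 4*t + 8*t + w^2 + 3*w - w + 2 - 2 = -6*t^2 + t*(5*w + 12) + w^2 + 2*w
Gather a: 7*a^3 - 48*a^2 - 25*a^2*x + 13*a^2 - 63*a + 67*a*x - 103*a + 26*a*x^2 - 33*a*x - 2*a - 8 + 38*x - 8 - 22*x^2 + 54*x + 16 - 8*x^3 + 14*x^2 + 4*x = 7*a^3 + a^2*(-25*x - 35) + a*(26*x^2 + 34*x - 168) - 8*x^3 - 8*x^2 + 96*x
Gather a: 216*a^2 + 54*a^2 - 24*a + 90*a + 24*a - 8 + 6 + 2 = 270*a^2 + 90*a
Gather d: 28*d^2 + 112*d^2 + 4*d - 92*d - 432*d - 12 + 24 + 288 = 140*d^2 - 520*d + 300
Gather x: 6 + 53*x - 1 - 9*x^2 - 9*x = -9*x^2 + 44*x + 5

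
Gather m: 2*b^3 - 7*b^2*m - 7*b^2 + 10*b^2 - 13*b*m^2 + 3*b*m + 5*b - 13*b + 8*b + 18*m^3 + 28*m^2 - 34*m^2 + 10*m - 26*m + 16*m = 2*b^3 + 3*b^2 + 18*m^3 + m^2*(-13*b - 6) + m*(-7*b^2 + 3*b)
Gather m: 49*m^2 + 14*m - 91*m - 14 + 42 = 49*m^2 - 77*m + 28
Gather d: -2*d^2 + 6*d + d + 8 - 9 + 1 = -2*d^2 + 7*d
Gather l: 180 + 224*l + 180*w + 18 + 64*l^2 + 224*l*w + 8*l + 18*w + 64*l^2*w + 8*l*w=l^2*(64*w + 64) + l*(232*w + 232) + 198*w + 198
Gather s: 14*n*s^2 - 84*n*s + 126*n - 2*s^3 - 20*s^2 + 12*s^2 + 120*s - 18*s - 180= 126*n - 2*s^3 + s^2*(14*n - 8) + s*(102 - 84*n) - 180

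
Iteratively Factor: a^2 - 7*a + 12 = (a - 3)*(a - 4)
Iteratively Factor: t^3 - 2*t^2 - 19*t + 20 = (t - 1)*(t^2 - t - 20) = (t - 1)*(t + 4)*(t - 5)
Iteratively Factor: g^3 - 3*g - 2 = (g + 1)*(g^2 - g - 2) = (g - 2)*(g + 1)*(g + 1)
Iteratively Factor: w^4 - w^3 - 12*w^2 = (w)*(w^3 - w^2 - 12*w) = w*(w - 4)*(w^2 + 3*w) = w^2*(w - 4)*(w + 3)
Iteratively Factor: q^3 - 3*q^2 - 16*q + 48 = (q - 3)*(q^2 - 16) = (q - 3)*(q + 4)*(q - 4)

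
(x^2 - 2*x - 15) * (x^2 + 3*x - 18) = x^4 + x^3 - 39*x^2 - 9*x + 270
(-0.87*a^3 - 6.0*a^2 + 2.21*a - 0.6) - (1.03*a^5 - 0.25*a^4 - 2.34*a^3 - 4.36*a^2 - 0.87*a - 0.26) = -1.03*a^5 + 0.25*a^4 + 1.47*a^3 - 1.64*a^2 + 3.08*a - 0.34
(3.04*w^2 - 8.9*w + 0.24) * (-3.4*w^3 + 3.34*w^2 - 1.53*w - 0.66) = -10.336*w^5 + 40.4136*w^4 - 35.1932*w^3 + 12.4122*w^2 + 5.5068*w - 0.1584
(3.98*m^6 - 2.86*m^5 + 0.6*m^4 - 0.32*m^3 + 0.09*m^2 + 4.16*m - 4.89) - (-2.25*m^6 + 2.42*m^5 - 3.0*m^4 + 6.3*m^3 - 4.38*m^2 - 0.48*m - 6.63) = 6.23*m^6 - 5.28*m^5 + 3.6*m^4 - 6.62*m^3 + 4.47*m^2 + 4.64*m + 1.74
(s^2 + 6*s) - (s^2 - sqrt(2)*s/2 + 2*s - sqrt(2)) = sqrt(2)*s/2 + 4*s + sqrt(2)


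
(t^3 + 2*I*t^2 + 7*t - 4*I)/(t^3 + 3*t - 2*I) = (t + 4*I)/(t + 2*I)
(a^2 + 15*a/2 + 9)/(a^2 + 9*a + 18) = (a + 3/2)/(a + 3)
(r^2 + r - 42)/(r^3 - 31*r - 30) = (r + 7)/(r^2 + 6*r + 5)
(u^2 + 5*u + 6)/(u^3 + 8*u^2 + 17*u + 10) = (u + 3)/(u^2 + 6*u + 5)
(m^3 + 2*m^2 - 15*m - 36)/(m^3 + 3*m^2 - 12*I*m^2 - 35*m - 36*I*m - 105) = (m^2 - m - 12)/(m^2 - 12*I*m - 35)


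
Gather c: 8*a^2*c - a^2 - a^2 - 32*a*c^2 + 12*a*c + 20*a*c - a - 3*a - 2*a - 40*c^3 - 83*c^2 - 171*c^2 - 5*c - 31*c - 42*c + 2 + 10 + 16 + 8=-2*a^2 - 6*a - 40*c^3 + c^2*(-32*a - 254) + c*(8*a^2 + 32*a - 78) + 36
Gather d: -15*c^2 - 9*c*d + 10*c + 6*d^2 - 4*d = -15*c^2 + 10*c + 6*d^2 + d*(-9*c - 4)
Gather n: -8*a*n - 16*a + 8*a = -8*a*n - 8*a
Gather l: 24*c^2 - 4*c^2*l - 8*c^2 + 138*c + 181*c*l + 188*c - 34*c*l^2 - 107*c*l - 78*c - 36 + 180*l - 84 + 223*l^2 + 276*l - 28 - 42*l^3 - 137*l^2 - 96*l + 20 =16*c^2 + 248*c - 42*l^3 + l^2*(86 - 34*c) + l*(-4*c^2 + 74*c + 360) - 128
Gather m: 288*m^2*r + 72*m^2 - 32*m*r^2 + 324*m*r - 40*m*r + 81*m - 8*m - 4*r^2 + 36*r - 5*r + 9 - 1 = m^2*(288*r + 72) + m*(-32*r^2 + 284*r + 73) - 4*r^2 + 31*r + 8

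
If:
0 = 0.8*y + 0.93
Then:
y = -1.16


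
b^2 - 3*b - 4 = (b - 4)*(b + 1)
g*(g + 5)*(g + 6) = g^3 + 11*g^2 + 30*g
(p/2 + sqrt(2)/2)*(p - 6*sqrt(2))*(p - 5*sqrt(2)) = p^3/2 - 5*sqrt(2)*p^2 + 19*p + 30*sqrt(2)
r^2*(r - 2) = r^3 - 2*r^2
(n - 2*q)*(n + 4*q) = n^2 + 2*n*q - 8*q^2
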